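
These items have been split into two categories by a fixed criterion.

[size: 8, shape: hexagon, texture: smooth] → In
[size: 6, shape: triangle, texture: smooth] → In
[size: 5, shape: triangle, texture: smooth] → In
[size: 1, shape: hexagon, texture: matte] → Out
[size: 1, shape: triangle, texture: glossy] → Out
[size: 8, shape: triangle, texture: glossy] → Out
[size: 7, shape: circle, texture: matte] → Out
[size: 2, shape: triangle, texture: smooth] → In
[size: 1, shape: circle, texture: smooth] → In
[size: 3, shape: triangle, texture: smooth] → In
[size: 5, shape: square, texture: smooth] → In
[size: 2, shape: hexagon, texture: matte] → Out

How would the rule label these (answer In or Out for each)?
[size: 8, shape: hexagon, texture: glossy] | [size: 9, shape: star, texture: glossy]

Out, Out

Every 'In' example satisfies: texture is smooth. None of the 'Out' examples do.
[size: 8, shape: hexagon, texture: glossy]: texture is glossy, does not satisfy this → Out.
[size: 9, shape: star, texture: glossy]: texture is glossy, does not satisfy this → Out.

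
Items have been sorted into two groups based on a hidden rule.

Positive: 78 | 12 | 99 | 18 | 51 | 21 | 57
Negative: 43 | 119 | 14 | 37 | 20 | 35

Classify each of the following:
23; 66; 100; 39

The common property of the 'Positive' items is: multiple of 3. No 'Negative' item has it.
Negative: 23, since 23 = 3·7 + 2. Positive: 66, since 66 = 3·22. Negative: 100, since 100 = 3·33 + 1. Positive: 39, since 39 = 3·13.

Negative, Positive, Negative, Positive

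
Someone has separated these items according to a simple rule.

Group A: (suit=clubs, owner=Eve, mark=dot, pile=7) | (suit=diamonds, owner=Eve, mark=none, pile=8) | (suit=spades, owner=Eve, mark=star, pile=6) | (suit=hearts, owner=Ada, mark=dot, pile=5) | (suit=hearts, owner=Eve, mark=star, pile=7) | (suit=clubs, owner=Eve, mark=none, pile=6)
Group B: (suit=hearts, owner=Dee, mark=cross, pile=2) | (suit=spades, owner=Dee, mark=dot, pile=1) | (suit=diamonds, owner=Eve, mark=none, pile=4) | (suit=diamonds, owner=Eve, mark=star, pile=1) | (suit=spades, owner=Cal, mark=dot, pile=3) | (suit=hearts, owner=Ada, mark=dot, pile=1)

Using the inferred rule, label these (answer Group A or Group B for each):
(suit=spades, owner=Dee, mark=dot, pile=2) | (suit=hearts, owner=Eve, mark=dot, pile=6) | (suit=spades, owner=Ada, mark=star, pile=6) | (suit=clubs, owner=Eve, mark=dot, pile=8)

Group B, Group A, Group A, Group A

All 'Group A' examples share one property — pile ≥ 5 — and every 'Group B' example lacks it.
(suit=spades, owner=Dee, mark=dot, pile=2): Group B (pile = 2). (suit=hearts, owner=Eve, mark=dot, pile=6): Group A (pile = 6). (suit=spades, owner=Ada, mark=star, pile=6): Group A (pile = 6). (suit=clubs, owner=Eve, mark=dot, pile=8): Group A (pile = 8).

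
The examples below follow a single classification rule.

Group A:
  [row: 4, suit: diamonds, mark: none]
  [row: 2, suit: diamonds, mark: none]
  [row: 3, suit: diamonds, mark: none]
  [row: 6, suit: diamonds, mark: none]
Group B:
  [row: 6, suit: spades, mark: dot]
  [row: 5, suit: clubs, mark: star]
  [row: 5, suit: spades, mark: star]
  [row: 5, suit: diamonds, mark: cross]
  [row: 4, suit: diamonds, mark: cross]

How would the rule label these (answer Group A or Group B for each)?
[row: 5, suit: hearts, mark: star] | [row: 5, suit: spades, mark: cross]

Group B, Group B

The classifier is using: mark is none.
[row: 5, suit: hearts, mark: star]: mark is star, doesn't qualify → Group B. [row: 5, suit: spades, mark: cross]: mark is cross, doesn't qualify → Group B.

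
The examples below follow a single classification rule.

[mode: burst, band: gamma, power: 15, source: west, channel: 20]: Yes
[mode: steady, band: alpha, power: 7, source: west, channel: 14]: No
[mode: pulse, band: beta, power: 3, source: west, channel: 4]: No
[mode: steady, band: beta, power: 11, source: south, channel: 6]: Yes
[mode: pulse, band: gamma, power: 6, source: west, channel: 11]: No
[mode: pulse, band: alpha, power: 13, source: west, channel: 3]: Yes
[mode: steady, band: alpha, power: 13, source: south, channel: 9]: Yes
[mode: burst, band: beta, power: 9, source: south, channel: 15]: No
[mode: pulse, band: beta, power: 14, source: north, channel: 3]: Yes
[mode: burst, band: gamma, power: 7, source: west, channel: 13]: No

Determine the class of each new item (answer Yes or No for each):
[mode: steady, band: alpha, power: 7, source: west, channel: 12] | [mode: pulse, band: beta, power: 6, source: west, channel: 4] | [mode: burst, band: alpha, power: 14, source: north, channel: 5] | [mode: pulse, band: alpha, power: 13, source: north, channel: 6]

The pattern is that an item is 'Yes' exactly when: power ≥ 11.
[mode: steady, band: alpha, power: 7, source: west, channel: 12]: power = 7 — fails this test, so No.
[mode: pulse, band: beta, power: 6, source: west, channel: 4]: power = 6 — fails this test, so No.
[mode: burst, band: alpha, power: 14, source: north, channel: 5]: power = 14 — checks out, so Yes.
[mode: pulse, band: alpha, power: 13, source: north, channel: 6]: power = 13 — checks out, so Yes.

No, No, Yes, Yes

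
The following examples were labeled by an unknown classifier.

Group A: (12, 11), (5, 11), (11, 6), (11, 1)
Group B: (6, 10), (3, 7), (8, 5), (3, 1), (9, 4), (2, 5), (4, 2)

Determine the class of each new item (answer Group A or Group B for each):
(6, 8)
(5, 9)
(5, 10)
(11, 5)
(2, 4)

Group B, Group B, Group B, Group A, Group B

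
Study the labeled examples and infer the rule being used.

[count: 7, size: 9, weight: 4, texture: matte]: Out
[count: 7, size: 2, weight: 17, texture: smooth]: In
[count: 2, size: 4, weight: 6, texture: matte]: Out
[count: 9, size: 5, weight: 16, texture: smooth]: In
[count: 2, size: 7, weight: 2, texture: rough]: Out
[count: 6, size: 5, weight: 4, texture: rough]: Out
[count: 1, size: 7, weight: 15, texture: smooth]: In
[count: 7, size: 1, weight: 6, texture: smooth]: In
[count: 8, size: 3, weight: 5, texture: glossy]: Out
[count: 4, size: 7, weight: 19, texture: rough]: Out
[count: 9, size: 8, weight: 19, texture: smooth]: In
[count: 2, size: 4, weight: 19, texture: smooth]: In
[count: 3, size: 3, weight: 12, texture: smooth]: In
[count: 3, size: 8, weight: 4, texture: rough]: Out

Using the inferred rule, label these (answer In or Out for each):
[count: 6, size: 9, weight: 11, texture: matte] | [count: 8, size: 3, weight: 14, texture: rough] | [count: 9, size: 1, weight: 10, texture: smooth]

Out, Out, In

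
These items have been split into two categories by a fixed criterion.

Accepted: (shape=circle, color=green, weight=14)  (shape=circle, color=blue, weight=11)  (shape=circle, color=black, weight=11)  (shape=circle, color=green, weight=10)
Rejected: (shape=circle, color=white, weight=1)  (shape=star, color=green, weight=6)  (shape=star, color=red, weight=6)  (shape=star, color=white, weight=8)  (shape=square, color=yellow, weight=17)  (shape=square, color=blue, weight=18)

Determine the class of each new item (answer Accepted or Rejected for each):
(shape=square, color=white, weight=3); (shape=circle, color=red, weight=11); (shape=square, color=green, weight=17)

One predicate separates the groups cleanly: shape is circle AND weight ≥ 6.
(shape=square, color=white, weight=3): shape is square, weight = 3 — does not pass, so Rejected.
(shape=circle, color=red, weight=11): shape is circle, weight = 11 — matches, so Accepted.
(shape=square, color=green, weight=17): shape is square, weight = 17 — does not pass, so Rejected.

Rejected, Accepted, Rejected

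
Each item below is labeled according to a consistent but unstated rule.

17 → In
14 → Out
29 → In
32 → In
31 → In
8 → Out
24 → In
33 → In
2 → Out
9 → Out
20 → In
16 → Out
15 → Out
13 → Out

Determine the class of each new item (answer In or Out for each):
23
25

In, In

All 'In' examples share one property — at least 17 — and every 'Out' example lacks it.
23: 23 ≥ 17 — satisfies this, so In. 25: 25 ≥ 17 — satisfies this, so In.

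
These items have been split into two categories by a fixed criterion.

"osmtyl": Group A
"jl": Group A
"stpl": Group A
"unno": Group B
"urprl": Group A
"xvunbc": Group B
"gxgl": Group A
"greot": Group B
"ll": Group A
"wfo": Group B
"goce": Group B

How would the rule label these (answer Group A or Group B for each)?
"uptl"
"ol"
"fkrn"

Group A, Group A, Group B

The distinguishing property — contains 'l' — holds for all the 'Group A' cases and none of the 'Group B' cases.
"uptl": Group A (has 'l'). "ol": Group A (has 'l'). "fkrn": Group B (no 'l').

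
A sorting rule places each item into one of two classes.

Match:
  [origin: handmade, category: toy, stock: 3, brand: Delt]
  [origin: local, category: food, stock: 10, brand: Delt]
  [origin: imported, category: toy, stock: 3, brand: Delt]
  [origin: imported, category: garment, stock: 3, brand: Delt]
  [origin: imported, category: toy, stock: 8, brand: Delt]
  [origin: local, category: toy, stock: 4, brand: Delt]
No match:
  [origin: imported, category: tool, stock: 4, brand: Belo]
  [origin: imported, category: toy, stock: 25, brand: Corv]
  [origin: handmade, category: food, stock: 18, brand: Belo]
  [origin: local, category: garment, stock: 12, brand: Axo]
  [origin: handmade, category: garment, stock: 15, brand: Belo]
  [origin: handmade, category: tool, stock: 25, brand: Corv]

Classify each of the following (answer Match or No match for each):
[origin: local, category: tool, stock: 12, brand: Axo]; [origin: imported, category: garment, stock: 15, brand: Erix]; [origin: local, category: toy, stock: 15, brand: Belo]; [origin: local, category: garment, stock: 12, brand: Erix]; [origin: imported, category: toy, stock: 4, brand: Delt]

Every 'Match' example satisfies: brand is Delt. None of the 'No match' examples do.
[origin: local, category: tool, stock: 12, brand: Axo] — brand is Axo, hence No match.
[origin: imported, category: garment, stock: 15, brand: Erix] — brand is Erix, hence No match.
[origin: local, category: toy, stock: 15, brand: Belo] — brand is Belo, hence No match.
[origin: local, category: garment, stock: 12, brand: Erix] — brand is Erix, hence No match.
[origin: imported, category: toy, stock: 4, brand: Delt] — brand is Delt, hence Match.

No match, No match, No match, No match, Match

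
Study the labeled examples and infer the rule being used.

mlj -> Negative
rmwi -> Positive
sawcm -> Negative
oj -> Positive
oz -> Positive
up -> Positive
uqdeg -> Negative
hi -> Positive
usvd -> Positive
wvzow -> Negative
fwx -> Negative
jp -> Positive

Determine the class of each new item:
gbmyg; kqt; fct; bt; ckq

The common property of the 'Positive' items is: even length. No 'Negative' item has it.

Negative, Negative, Negative, Positive, Negative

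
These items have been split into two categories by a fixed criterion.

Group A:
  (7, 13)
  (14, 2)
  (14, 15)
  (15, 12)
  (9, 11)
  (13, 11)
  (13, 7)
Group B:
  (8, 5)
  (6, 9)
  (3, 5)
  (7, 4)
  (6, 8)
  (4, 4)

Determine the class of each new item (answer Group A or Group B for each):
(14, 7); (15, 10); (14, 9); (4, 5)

The rule appears to be: sum ≥ 16.
(14, 7) → 14+7 = 21 → Group A.
(15, 10) → 15+10 = 25 → Group A.
(14, 9) → 14+9 = 23 → Group A.
(4, 5) → 4+5 = 9 → Group B.

Group A, Group A, Group A, Group B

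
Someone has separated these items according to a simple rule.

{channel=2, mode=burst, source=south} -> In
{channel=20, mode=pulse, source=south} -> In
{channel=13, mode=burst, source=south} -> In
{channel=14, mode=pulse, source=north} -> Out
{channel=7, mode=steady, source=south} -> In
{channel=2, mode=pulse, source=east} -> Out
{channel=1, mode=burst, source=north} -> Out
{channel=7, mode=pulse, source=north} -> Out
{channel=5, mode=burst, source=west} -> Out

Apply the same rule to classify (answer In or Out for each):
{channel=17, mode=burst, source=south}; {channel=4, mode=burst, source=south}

In, In

All 'In' examples share one property — source is south — and every 'Out' example lacks it.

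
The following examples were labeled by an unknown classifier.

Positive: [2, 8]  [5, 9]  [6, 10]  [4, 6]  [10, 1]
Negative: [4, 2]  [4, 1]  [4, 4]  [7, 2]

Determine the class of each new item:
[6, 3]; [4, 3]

'Positive' ⟺ sum ≥ 10.

Negative, Negative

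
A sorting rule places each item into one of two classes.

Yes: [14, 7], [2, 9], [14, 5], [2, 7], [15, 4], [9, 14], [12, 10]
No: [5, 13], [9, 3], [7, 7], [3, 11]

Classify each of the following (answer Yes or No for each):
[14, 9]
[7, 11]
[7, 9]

Yes, No, No

The common property of the 'Yes' items is: product is even. No 'No' item has it.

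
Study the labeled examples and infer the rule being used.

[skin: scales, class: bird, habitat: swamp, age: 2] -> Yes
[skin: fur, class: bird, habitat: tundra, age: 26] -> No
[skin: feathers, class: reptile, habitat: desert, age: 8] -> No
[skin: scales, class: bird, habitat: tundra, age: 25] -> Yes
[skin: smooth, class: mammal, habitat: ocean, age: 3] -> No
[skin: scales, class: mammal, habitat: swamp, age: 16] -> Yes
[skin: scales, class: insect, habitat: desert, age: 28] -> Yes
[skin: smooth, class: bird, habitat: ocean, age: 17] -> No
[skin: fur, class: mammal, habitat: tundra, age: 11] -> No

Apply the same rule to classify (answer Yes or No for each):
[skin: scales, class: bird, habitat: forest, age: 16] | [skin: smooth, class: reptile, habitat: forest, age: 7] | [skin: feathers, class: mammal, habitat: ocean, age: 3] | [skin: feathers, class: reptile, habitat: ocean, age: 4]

Yes, No, No, No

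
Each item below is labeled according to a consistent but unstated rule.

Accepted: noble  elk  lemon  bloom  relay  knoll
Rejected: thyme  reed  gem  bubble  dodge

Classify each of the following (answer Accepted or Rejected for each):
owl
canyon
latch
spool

One predicate separates the groups cleanly: odd length AND contains 'l'.

Accepted, Rejected, Accepted, Accepted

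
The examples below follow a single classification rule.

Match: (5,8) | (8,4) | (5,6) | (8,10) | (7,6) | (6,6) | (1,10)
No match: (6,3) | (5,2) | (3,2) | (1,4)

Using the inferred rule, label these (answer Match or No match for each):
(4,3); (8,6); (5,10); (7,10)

No match, Match, Match, Match

'Match' ⟺ sum ≥ 11.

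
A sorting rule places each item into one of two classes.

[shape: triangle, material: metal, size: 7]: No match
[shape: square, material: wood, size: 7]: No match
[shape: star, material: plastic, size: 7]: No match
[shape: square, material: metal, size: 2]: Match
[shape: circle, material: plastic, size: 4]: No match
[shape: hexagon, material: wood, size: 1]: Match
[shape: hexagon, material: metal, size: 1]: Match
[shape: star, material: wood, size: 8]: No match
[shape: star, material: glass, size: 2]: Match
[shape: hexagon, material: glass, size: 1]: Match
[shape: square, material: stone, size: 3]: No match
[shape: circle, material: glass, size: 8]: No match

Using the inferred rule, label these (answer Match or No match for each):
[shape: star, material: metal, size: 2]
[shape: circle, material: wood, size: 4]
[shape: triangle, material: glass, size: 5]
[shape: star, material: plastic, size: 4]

Match, No match, No match, No match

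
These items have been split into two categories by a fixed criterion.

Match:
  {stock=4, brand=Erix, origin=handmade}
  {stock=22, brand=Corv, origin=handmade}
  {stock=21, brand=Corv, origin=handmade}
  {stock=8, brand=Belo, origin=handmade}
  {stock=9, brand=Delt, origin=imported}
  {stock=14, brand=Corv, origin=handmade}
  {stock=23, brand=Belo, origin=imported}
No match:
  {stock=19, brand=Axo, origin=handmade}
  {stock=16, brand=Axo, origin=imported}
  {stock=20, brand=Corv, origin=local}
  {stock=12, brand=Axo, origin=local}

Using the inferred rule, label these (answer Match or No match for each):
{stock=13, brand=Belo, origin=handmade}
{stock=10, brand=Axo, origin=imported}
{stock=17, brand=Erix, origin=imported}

Match, No match, Match

The common property of the 'Match' items is: brand is not Axo AND stock ≠ 20. No 'No match' item has it.
Match: {stock=13, brand=Belo, origin=handmade}, since brand is Belo, stock = 13.
No match: {stock=10, brand=Axo, origin=imported}, since brand is Axo, stock = 10.
Match: {stock=17, brand=Erix, origin=imported}, since brand is Erix, stock = 17.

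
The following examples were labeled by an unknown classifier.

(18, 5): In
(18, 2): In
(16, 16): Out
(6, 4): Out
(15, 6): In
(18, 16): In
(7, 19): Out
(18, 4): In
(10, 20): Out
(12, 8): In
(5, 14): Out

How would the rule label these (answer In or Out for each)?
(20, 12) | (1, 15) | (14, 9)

Rule: first > second AND sum ≥ 19. This holds for each 'In' example and fails for each 'Out' one.
(20, 12): 20 > 12, 20+12 = 32, checks out → In. (1, 15): 1 < 15, 1+15 = 16, fails the rule → Out. (14, 9): 14 > 9, 14+9 = 23, checks out → In.

In, Out, In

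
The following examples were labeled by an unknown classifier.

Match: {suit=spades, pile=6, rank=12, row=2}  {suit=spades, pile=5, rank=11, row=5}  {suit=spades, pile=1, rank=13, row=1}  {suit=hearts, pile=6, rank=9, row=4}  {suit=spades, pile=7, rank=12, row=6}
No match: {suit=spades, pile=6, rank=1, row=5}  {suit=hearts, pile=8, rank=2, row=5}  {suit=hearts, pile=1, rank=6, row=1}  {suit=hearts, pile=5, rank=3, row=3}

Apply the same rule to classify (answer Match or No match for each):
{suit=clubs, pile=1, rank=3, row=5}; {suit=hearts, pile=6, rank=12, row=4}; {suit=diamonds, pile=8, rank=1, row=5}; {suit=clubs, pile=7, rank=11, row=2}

No match, Match, No match, Match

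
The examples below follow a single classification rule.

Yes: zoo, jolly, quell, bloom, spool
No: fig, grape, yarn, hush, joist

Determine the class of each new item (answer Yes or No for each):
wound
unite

Every 'Yes' example satisfies: has a double letter. None of the 'No' examples do.
wound — no doubled letter, hence No.
unite — no doubled letter, hence No.

No, No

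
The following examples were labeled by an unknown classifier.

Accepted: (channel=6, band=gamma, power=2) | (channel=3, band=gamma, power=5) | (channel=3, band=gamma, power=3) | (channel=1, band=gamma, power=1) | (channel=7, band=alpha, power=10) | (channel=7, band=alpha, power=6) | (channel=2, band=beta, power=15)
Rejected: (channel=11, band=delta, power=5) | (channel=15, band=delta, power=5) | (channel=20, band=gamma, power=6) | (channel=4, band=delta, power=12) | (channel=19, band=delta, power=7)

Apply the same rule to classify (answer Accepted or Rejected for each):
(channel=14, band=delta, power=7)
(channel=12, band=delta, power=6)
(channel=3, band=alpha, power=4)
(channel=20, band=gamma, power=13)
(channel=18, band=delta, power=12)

Every 'Accepted' example satisfies: channel ≤ 7 AND power ≠ 12. None of the 'Rejected' examples do.
(channel=14, band=delta, power=7) → channel = 14, power = 7 → Rejected. (channel=12, band=delta, power=6) → channel = 12, power = 6 → Rejected. (channel=3, band=alpha, power=4) → channel = 3, power = 4 → Accepted. (channel=20, band=gamma, power=13) → channel = 20, power = 13 → Rejected. (channel=18, band=delta, power=12) → channel = 18, power = 12 → Rejected.

Rejected, Rejected, Accepted, Rejected, Rejected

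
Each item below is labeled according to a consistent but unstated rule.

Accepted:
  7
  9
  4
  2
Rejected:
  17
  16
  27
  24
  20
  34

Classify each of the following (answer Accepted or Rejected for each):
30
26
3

Rejected, Rejected, Accepted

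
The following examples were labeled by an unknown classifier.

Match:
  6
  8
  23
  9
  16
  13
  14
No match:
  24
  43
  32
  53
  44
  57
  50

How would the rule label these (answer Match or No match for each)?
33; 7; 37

The simplest hypothesis consistent with all the labels is: at most 23.
33: 33 > 23, does not fit → No match. 7: 7 ≤ 23, satisfies this → Match. 37: 37 > 23, does not fit → No match.

No match, Match, No match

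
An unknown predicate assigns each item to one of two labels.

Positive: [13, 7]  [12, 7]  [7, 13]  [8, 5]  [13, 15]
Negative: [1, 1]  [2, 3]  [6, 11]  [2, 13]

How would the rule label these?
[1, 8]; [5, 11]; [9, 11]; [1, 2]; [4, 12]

Negative, Negative, Positive, Negative, Negative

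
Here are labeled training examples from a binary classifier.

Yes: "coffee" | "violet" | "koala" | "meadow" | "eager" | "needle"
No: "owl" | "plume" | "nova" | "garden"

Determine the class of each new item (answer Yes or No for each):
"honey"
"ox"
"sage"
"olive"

All 'Yes' examples share one property — has ≥ 3 vowels — and every 'No' example lacks it.
No: "honey", since 2 vowels.
No: "ox", since 1 vowel.
No: "sage", since 2 vowels.
Yes: "olive", since 3 vowels.

No, No, No, Yes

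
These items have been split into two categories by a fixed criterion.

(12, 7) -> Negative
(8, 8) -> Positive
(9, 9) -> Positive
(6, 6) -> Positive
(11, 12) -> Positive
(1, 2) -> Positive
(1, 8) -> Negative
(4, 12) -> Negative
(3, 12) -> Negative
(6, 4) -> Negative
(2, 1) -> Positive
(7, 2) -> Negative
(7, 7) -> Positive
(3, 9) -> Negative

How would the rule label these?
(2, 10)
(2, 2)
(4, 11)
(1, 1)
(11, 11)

Negative, Positive, Negative, Positive, Positive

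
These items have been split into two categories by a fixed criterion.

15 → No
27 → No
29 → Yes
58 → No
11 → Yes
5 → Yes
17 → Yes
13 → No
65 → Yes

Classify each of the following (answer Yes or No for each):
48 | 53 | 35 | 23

No, Yes, Yes, Yes

The distinguishing property — ≡ 2 (mod 3) — holds for all the 'Yes' cases and none of the 'No' cases.
48: No (48 mod 3 = 0). 53: Yes (53 mod 3 = 2). 35: Yes (35 mod 3 = 2). 23: Yes (23 mod 3 = 2).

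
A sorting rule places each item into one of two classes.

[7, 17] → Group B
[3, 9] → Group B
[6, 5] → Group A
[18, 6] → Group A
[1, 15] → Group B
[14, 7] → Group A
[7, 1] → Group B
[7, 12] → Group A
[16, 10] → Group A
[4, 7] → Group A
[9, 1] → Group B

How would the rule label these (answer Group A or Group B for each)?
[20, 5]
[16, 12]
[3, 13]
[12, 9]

The common property of the 'Group A' items is: product is even. No 'Group B' item has it.
[20, 5]: Group A (20·5 = 100).
[16, 12]: Group A (16·12 = 192).
[3, 13]: Group B (3·13 = 39).
[12, 9]: Group A (12·9 = 108).

Group A, Group A, Group B, Group A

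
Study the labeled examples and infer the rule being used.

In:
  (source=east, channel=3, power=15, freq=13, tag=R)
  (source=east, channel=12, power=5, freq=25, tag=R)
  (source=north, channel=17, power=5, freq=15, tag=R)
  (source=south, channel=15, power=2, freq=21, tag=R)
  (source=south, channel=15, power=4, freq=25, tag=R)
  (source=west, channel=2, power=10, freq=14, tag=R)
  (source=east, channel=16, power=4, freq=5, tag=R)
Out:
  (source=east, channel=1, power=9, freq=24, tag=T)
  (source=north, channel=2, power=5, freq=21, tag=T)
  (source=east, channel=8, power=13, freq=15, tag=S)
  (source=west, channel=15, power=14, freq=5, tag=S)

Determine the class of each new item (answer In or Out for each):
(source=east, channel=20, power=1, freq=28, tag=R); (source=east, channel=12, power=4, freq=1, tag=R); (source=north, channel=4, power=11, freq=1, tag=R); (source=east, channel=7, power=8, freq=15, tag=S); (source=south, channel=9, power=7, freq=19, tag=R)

The rule appears to be: tag is R.
(source=east, channel=20, power=1, freq=28, tag=R): In (tag is R). (source=east, channel=12, power=4, freq=1, tag=R): In (tag is R). (source=north, channel=4, power=11, freq=1, tag=R): In (tag is R). (source=east, channel=7, power=8, freq=15, tag=S): Out (tag is S). (source=south, channel=9, power=7, freq=19, tag=R): In (tag is R).

In, In, In, Out, In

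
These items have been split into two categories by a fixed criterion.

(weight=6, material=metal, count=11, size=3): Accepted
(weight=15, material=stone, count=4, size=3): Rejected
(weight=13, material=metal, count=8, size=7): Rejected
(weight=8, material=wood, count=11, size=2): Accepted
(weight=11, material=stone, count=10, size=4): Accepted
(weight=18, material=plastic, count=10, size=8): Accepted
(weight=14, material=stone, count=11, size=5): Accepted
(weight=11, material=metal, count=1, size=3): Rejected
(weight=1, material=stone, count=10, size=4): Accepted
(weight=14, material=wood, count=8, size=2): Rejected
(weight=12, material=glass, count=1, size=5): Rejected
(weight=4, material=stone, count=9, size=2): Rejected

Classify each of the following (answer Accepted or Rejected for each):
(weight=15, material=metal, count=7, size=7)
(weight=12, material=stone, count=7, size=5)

Every 'Accepted' example satisfies: count ≥ 10. None of the 'Rejected' examples do.

Rejected, Rejected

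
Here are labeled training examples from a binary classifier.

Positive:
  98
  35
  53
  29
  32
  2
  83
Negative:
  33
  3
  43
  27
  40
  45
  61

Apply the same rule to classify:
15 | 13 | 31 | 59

Negative, Negative, Negative, Positive

Rule: ≡ 2 (mod 3). This holds for each 'Positive' example and fails for each 'Negative' one.
15 → 15 mod 3 = 0 → Negative. 13 → 13 mod 3 = 1 → Negative. 31 → 31 mod 3 = 1 → Negative. 59 → 59 mod 3 = 2 → Positive.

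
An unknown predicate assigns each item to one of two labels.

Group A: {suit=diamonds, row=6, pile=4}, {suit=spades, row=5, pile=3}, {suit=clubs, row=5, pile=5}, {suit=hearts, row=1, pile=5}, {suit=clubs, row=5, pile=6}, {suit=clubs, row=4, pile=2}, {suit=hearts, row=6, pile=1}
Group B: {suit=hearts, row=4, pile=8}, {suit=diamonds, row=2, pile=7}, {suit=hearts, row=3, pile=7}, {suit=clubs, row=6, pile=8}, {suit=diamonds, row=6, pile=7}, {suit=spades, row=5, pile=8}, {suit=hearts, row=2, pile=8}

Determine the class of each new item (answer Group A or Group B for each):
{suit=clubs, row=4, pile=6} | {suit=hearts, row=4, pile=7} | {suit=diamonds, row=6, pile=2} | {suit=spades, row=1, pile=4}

Group A, Group B, Group A, Group A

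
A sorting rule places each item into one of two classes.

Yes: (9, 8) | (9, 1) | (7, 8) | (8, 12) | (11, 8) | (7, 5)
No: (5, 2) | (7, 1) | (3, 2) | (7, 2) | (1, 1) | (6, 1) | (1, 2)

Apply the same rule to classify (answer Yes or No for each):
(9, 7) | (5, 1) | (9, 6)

Yes, No, Yes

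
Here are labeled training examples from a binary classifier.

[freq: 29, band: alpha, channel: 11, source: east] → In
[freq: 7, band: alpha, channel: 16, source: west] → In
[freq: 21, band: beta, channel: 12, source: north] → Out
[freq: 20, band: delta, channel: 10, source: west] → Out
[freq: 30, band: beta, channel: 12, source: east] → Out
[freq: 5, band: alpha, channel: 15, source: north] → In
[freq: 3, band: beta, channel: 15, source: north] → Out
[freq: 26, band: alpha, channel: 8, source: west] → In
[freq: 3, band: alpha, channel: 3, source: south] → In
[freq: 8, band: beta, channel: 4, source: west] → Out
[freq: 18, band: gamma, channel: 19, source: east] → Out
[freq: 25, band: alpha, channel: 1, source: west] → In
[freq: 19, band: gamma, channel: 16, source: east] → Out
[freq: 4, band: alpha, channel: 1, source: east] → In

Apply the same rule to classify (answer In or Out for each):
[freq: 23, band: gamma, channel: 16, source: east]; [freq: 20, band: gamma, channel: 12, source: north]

Out, Out

The rule appears to be: band is alpha.
[freq: 23, band: gamma, channel: 16, source: east] → band is gamma → Out.
[freq: 20, band: gamma, channel: 12, source: north] → band is gamma → Out.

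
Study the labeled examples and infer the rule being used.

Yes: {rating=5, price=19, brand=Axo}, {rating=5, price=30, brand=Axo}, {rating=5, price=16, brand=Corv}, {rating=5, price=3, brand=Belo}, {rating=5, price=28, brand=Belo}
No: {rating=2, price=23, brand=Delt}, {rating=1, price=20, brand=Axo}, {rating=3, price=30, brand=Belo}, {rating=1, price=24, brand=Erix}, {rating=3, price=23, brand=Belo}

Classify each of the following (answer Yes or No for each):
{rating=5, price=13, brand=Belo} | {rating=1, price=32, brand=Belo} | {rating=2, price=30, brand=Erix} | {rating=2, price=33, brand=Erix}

Yes, No, No, No

The distinguishing property — rating = 5 — holds for all the 'Yes' cases and none of the 'No' cases.
{rating=5, price=13, brand=Belo}: Yes (rating = 5). {rating=1, price=32, brand=Belo}: No (rating = 1). {rating=2, price=30, brand=Erix}: No (rating = 2). {rating=2, price=33, brand=Erix}: No (rating = 2).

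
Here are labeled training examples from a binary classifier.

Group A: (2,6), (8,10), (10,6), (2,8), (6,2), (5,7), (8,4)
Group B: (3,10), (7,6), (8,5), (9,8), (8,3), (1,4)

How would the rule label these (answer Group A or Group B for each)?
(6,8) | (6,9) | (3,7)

The common property of the 'Group A' items is: sum is even. No 'Group B' item has it.

Group A, Group B, Group A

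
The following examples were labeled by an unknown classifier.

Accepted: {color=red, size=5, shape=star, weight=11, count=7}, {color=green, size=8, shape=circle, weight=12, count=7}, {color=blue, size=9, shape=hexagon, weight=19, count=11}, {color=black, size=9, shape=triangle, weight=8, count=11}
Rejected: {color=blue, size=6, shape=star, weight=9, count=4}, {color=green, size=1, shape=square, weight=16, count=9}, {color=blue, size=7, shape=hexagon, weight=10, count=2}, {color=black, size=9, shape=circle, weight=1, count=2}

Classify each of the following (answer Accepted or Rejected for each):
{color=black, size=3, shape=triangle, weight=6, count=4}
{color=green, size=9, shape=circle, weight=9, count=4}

'Accepted' ⟺ count ≥ 7 AND size ≥ 5.
{color=black, size=3, shape=triangle, weight=6, count=4} — count = 4, size = 3, hence Rejected. {color=green, size=9, shape=circle, weight=9, count=4} — count = 4, size = 9, hence Rejected.

Rejected, Rejected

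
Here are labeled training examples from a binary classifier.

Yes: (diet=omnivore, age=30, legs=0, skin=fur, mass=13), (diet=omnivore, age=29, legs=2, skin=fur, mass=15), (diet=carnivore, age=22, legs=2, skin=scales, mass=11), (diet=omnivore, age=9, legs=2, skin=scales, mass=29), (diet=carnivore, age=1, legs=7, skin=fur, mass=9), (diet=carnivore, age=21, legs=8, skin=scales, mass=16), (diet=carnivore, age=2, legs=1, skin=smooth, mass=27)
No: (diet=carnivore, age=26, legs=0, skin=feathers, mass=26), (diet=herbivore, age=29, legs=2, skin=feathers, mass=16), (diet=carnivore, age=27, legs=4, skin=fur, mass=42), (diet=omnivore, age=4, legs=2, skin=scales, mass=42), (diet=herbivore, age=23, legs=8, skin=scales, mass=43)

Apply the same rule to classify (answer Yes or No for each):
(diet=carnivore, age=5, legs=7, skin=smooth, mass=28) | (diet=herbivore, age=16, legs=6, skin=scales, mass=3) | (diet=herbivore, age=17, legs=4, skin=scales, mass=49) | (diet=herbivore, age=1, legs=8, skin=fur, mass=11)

Yes, Yes, No, Yes

The common property of the 'Yes' items is: skin is not feathers AND mass ≤ 29. No 'No' item has it.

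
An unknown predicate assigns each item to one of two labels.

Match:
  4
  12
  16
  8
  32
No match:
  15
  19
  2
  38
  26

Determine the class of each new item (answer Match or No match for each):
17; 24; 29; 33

No match, Match, No match, No match

A rule that fits every label: multiple of 4 — true of each 'Match' example, false of each 'No match' one.
17: No match (17 = 4·4 + 1).
24: Match (24 = 4·6).
29: No match (29 = 4·7 + 1).
33: No match (33 = 4·8 + 1).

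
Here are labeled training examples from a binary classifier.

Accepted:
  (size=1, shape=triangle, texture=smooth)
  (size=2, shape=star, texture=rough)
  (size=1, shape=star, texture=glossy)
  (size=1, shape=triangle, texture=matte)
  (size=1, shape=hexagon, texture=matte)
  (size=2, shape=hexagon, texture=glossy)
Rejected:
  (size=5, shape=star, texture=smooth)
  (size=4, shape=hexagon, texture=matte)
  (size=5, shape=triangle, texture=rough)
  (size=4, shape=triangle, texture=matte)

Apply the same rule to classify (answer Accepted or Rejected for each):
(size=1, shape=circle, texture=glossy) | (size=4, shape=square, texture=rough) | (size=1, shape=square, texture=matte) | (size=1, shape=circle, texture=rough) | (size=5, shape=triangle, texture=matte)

The rule appears to be: size ≤ 2.
(size=1, shape=circle, texture=glossy) — size = 1, hence Accepted.
(size=4, shape=square, texture=rough) — size = 4, hence Rejected.
(size=1, shape=square, texture=matte) — size = 1, hence Accepted.
(size=1, shape=circle, texture=rough) — size = 1, hence Accepted.
(size=5, shape=triangle, texture=matte) — size = 5, hence Rejected.

Accepted, Rejected, Accepted, Accepted, Rejected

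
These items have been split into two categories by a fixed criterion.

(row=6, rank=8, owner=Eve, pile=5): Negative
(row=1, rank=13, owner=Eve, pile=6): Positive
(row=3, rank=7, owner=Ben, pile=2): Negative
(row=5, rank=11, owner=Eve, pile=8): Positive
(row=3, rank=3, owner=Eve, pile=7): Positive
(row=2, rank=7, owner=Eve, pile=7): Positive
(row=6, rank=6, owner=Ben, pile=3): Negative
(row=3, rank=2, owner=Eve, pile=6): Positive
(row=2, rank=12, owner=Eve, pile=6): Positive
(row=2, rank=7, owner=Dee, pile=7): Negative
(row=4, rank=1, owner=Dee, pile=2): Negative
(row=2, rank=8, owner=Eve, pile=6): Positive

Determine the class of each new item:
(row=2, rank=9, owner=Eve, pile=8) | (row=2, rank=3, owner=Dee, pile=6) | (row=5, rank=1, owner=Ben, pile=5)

The distinguishing property — owner is Eve AND row ≤ 5 — holds for all the 'Positive' cases and none of the 'Negative' cases.
(row=2, rank=9, owner=Eve, pile=8): owner is Eve, row = 2 — satisfies this, so Positive.
(row=2, rank=3, owner=Dee, pile=6): owner is Dee, row = 2 — does not pass, so Negative.
(row=5, rank=1, owner=Ben, pile=5): owner is Ben, row = 5 — does not pass, so Negative.

Positive, Negative, Negative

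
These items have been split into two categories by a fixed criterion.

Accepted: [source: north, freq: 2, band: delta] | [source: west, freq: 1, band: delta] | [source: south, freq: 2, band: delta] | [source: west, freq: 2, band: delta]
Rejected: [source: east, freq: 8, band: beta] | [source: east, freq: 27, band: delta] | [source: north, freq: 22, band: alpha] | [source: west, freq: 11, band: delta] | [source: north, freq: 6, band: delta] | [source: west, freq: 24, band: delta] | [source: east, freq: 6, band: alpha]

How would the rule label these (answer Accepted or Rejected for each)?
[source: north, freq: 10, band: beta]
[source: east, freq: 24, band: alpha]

The classifier is using: freq ≤ 2.
[source: north, freq: 10, band: beta]: freq = 10 — does not pass, so Rejected. [source: east, freq: 24, band: alpha]: freq = 24 — does not pass, so Rejected.

Rejected, Rejected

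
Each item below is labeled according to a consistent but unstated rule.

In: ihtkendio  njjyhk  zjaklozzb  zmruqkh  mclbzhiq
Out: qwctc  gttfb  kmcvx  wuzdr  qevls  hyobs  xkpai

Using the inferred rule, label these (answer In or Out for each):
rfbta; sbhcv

Out, Out

Rule: length ≥ 6. This holds for each 'In' example and fails for each 'Out' one.
rfbta → length 5 → Out. sbhcv → length 5 → Out.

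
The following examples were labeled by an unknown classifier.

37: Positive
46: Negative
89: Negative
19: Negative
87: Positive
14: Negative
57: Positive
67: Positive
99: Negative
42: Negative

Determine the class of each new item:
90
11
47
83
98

Negative, Negative, Positive, Negative, Negative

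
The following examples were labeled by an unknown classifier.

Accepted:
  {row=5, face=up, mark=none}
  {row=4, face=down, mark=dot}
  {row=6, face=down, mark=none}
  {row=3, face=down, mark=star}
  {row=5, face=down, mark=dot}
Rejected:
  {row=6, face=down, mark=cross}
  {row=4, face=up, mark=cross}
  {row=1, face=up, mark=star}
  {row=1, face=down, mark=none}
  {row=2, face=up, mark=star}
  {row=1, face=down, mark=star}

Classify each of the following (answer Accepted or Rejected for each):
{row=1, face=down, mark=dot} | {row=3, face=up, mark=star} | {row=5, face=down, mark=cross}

Rejected, Accepted, Rejected

Every 'Accepted' example satisfies: mark is not cross AND row ≥ 3. None of the 'Rejected' examples do.
{row=1, face=down, mark=dot} → mark is dot, row = 1 → Rejected.
{row=3, face=up, mark=star} → mark is star, row = 3 → Accepted.
{row=5, face=down, mark=cross} → mark is cross, row = 5 → Rejected.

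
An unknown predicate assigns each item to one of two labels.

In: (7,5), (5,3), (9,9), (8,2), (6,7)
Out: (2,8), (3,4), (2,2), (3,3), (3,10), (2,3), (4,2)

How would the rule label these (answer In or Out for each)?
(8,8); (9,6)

In, In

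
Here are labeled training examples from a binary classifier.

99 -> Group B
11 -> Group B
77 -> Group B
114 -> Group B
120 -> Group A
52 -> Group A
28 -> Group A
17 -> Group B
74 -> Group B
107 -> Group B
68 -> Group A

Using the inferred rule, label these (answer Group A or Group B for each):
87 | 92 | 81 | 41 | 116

Looking at the examples, the only property every 'Group A' case has and every 'Group B' case lacks is: multiple of 4.
87 — 87 = 4·21 + 3, hence Group B.
92 — 92 = 4·23, hence Group A.
81 — 81 = 4·20 + 1, hence Group B.
41 — 41 = 4·10 + 1, hence Group B.
116 — 116 = 4·29, hence Group A.

Group B, Group A, Group B, Group B, Group A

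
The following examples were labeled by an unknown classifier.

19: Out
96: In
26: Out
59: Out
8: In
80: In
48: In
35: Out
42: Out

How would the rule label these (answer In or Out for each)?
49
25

Out, Out

'In' ⟺ multiple of 4.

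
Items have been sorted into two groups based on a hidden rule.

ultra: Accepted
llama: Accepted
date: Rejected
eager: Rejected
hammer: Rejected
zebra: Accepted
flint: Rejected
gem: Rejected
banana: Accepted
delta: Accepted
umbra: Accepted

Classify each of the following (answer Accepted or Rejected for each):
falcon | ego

Rejected, Rejected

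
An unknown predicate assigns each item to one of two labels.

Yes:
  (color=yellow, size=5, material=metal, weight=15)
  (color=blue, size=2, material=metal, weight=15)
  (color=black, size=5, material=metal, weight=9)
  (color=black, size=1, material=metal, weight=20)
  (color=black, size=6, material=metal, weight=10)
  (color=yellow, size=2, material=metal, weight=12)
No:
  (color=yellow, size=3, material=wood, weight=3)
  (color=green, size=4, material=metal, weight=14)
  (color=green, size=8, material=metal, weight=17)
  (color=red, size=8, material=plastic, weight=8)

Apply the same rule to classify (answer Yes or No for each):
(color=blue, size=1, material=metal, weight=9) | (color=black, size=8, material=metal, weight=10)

The simplest hypothesis consistent with all the labels is: color is not green AND material is metal.
(color=blue, size=1, material=metal, weight=9): Yes (color is blue, material is metal).
(color=black, size=8, material=metal, weight=10): Yes (color is black, material is metal).

Yes, Yes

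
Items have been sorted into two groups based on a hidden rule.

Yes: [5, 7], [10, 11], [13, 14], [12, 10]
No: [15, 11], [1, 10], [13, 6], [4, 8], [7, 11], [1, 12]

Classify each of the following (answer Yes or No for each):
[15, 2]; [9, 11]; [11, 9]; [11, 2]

No, Yes, Yes, No

A rule that fits every label: |first − second| ≤ 2 — true of each 'Yes' example, false of each 'No' one.
[15, 2]: No (|15−2| = 13).
[9, 11]: Yes (|9−11| = 2).
[11, 9]: Yes (|11−9| = 2).
[11, 2]: No (|11−2| = 9).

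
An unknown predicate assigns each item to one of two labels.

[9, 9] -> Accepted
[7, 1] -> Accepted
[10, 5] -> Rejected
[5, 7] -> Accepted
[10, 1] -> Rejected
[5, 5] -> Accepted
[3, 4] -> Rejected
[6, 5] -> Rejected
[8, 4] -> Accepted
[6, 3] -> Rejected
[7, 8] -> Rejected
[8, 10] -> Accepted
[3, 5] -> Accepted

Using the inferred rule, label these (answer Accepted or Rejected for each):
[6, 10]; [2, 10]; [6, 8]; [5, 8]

Accepted, Accepted, Accepted, Rejected

The common property of the 'Accepted' items is: sum is even. No 'Rejected' item has it.
[6, 10]: 6+10 = 16, qualifies → Accepted.
[2, 10]: 2+10 = 12, qualifies → Accepted.
[6, 8]: 6+8 = 14, qualifies → Accepted.
[5, 8]: 5+8 = 13, does not fit → Rejected.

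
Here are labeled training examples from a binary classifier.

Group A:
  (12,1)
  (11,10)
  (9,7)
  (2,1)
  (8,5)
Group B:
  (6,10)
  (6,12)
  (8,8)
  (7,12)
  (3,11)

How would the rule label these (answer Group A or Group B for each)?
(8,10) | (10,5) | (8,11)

Group B, Group A, Group B

Comparing the two groups points to one rule — first > second.
(8,10) — 8 < 10, hence Group B. (10,5) — 10 > 5, hence Group A. (8,11) — 8 < 11, hence Group B.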